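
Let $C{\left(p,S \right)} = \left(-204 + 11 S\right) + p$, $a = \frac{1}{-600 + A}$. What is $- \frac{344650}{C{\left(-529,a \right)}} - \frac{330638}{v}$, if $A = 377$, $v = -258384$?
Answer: $\frac{15803694891}{33522248} \approx 471.44$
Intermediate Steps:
$a = - \frac{1}{223}$ ($a = \frac{1}{-600 + 377} = \frac{1}{-223} = - \frac{1}{223} \approx -0.0044843$)
$C{\left(p,S \right)} = -204 + p + 11 S$
$- \frac{344650}{C{\left(-529,a \right)}} - \frac{330638}{v} = - \frac{344650}{-204 - 529 + 11 \left(- \frac{1}{223}\right)} - \frac{330638}{-258384} = - \frac{344650}{-204 - 529 - \frac{11}{223}} - - \frac{23617}{18456} = - \frac{344650}{- \frac{163470}{223}} + \frac{23617}{18456} = \left(-344650\right) \left(- \frac{223}{163470}\right) + \frac{23617}{18456} = \frac{7685695}{16347} + \frac{23617}{18456} = \frac{15803694891}{33522248}$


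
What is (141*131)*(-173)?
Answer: -3195483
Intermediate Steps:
(141*131)*(-173) = 18471*(-173) = -3195483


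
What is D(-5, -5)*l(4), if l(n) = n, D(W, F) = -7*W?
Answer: 140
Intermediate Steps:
D(-5, -5)*l(4) = -7*(-5)*4 = 35*4 = 140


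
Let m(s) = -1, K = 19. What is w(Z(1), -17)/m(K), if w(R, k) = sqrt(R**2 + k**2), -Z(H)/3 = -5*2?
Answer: -sqrt(1189) ≈ -34.482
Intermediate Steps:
Z(H) = 30 (Z(H) = -(-15)*2 = -3*(-10) = 30)
w(Z(1), -17)/m(K) = sqrt(30**2 + (-17)**2)/(-1) = sqrt(900 + 289)*(-1) = sqrt(1189)*(-1) = -sqrt(1189)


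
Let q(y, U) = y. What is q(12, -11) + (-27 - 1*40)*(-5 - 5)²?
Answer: -6688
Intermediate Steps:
q(12, -11) + (-27 - 1*40)*(-5 - 5)² = 12 + (-27 - 1*40)*(-5 - 5)² = 12 + (-27 - 40)*(-10)² = 12 - 67*100 = 12 - 6700 = -6688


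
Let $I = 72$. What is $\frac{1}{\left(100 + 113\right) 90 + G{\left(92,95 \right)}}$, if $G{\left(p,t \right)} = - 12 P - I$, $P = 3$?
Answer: $\frac{1}{19062} \approx 5.246 \cdot 10^{-5}$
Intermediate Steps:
$G{\left(p,t \right)} = -108$ ($G{\left(p,t \right)} = \left(-12\right) 3 - 72 = -36 - 72 = -108$)
$\frac{1}{\left(100 + 113\right) 90 + G{\left(92,95 \right)}} = \frac{1}{\left(100 + 113\right) 90 - 108} = \frac{1}{213 \cdot 90 - 108} = \frac{1}{19170 - 108} = \frac{1}{19062}$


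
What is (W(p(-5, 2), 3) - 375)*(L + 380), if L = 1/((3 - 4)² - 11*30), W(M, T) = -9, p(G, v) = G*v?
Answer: -48007296/329 ≈ -1.4592e+5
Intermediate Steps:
L = -1/329 (L = 1/((-1)² - 330) = 1/(1 - 330) = 1/(-329) = -1/329 ≈ -0.0030395)
(W(p(-5, 2), 3) - 375)*(L + 380) = (-9 - 375)*(-1/329 + 380) = -384*125019/329 = -48007296/329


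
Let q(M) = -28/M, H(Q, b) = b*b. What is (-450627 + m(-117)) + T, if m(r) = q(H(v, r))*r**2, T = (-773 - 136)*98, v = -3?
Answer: -539737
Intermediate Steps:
T = -89082 (T = -909*98 = -89082)
H(Q, b) = b**2
m(r) = -28 (m(r) = (-28/r**2)*r**2 = -28)
(-450627 + m(-117)) + T = (-450627 - 28) - 89082 = -450655 - 89082 = -539737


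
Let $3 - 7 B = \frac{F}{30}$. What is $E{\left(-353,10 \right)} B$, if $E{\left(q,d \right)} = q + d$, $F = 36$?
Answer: $- \frac{441}{5} \approx -88.2$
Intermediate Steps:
$E{\left(q,d \right)} = d + q$
$B = \frac{9}{35}$ ($B = \frac{3}{7} - \frac{36 \cdot \frac{1}{30}}{7} = \frac{3}{7} - \frac{6}{35} = \frac{9}{35} \approx 0.25714$)
$E{\left(-353,10 \right)} B = \left(10 - 353\right) \frac{9}{35} = \left(-343\right) \frac{9}{35} = - \frac{441}{5}$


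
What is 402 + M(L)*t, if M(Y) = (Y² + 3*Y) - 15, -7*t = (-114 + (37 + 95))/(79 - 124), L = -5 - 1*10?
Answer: 2880/7 ≈ 411.43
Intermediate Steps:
L = -15 (L = -5 - 10 = -15)
t = 2/35 (t = -(-114 + (37 + 95))/(7*(79 - 124)) = -(-114 + 132)/(7*(-45)) = -18*(-1)/(7*45) = -⅐*(-⅖) = 2/35 ≈ 0.057143)
M(Y) = -15 + Y² + 3*Y
402 + M(L)*t = 402 + (-15 + (-15)² + 3*(-15))*(2/35) = 402 + (-15 + 225 - 45)*(2/35) = 402 + 165*(2/35) = 402 + 66/7 = 2880/7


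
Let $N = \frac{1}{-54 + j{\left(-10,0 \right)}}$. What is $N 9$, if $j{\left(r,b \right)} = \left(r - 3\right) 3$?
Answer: $- \frac{3}{31} \approx -0.096774$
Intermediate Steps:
$j{\left(r,b \right)} = -9 + 3 r$ ($j{\left(r,b \right)} = \left(-3 + r\right) 3 = -9 + 3 r$)
$N = - \frac{1}{93}$ ($N = \frac{1}{-54 + \left(-9 + 3 \left(-10\right)\right)} = \frac{1}{-54 - 39} = \frac{1}{-93} = - \frac{1}{93} \approx -0.010753$)
$N 9 = \left(- \frac{1}{93}\right) 9 = - \frac{3}{31}$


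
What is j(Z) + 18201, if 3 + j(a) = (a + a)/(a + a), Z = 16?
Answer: 18199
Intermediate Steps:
j(a) = -2 (j(a) = -3 + (a + a)/(a + a) = -3 + (2*a)/((2*a)) = -3 + (2*a)*(1/(2*a)) = -3 + 1 = -2)
j(Z) + 18201 = -2 + 18201 = 18199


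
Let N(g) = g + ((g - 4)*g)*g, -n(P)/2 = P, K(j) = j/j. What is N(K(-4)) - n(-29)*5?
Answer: -292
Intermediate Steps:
K(j) = 1
n(P) = -2*P
N(g) = g + g²*(-4 + g) (N(g) = g + ((-4 + g)*g)*g = g + (g*(-4 + g))*g = g + g²*(-4 + g))
N(K(-4)) - n(-29)*5 = 1*(1 + 1² - 4*1) - (-2*(-29))*5 = 1*(1 + 1 - 4) - 58*5 = 1*(-2) - 1*290 = -2 - 290 = -292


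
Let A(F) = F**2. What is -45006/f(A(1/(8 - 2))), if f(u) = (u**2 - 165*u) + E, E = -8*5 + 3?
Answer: 58327776/53891 ≈ 1082.3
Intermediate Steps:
E = -37 (E = -40 + 3 = -37)
f(u) = -37 + u**2 - 165*u (f(u) = (u**2 - 165*u) - 37 = -37 + u**2 - 165*u)
-45006/f(A(1/(8 - 2))) = -45006/(-37 + ((1/(8 - 2))**2)**2 - 165/(8 - 2)**2) = -45006/(-37 + ((1/6)**2)**2 - 165*(1/6)**2) = -45006/(-37 + (1/36)**2 - 165*1/36) = -45006/(-37 + 1/1296 - 55/12) = -45006/(-53891/1296) = -45006*(-1296/53891) = 58327776/53891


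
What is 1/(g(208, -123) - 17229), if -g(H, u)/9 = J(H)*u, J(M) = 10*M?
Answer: 1/2285331 ≈ 4.3757e-7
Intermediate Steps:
g(H, u) = -90*H*u (g(H, u) = -9*10*H*u = -90*H*u)
1/(g(208, -123) - 17229) = 1/(-90*208*(-123) - 17229) = 1/(2302560 - 17229) = 1/2285331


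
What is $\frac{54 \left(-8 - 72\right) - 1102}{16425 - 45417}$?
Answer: $\frac{2711}{14496} \approx 0.18702$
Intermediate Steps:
$\frac{54 \left(-8 - 72\right) - 1102}{16425 - 45417} = \frac{54 \left(-80\right) - 1102}{-28992} = \left(-4320 - 1102\right) \left(- \frac{1}{28992}\right) = \left(-5422\right) \left(- \frac{1}{28992}\right) = \frac{2711}{14496}$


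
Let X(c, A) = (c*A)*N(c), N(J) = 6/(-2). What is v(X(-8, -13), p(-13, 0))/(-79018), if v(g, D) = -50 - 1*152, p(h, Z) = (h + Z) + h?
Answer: 101/39509 ≈ 0.0025564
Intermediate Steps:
N(J) = -3 (N(J) = 6*(-½) = -3)
X(c, A) = -3*A*c (X(c, A) = (c*A)*(-3) = (A*c)*(-3) = -3*A*c)
p(h, Z) = Z + 2*h (p(h, Z) = (Z + h) + h = Z + 2*h)
v(g, D) = -202 (v(g, D) = -50 - 152 = -202)
v(X(-8, -13), p(-13, 0))/(-79018) = -202/(-79018) = -202*(-1/79018) = 101/39509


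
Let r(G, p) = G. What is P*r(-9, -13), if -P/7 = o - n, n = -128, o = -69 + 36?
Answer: 5985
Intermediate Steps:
o = -33
P = -665 (P = -7*(-33 - 1*(-128)) = -7*(-33 + 128) = -7*95 = -665)
P*r(-9, -13) = -665*(-9) = 5985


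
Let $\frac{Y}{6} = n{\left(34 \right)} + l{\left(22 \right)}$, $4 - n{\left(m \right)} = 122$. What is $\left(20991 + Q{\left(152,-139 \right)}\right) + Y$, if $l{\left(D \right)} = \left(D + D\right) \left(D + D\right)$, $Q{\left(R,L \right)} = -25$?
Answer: $31874$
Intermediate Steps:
$l{\left(D \right)} = 4 D^{2}$ ($l{\left(D \right)} = 2 D 2 D = 4 D^{2}$)
$n{\left(m \right)} = -118$ ($n{\left(m \right)} = 4 - 122 = -118$)
$Y = 10908$ ($Y = 6 \left(-118 + 4 \cdot 22^{2}\right) = 6 \left(-118 + 4 \cdot 484\right) = 6 \left(-118 + 1936\right) = 6 \cdot 1818 = 10908$)
$\left(20991 + Q{\left(152,-139 \right)}\right) + Y = \left(20991 - 25\right) + 10908 = 20966 + 10908 = 31874$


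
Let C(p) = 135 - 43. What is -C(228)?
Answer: -92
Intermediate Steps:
C(p) = 92
-C(228) = -1*92 = -92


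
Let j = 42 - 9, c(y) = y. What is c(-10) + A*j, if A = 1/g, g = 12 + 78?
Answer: -289/30 ≈ -9.6333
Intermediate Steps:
g = 90
A = 1/90 ≈ 0.011111
j = 33
c(-10) + A*j = -10 + (1/90)*33 = -10 + 11/30 = -289/30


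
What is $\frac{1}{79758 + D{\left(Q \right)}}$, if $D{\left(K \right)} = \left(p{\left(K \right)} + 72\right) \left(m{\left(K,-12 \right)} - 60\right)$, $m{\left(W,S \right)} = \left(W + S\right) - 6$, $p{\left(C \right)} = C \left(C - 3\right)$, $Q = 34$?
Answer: $\frac{1}{30214} \approx 3.3097 \cdot 10^{-5}$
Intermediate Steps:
$p{\left(C \right)} = C \left(-3 + C\right)$
$m{\left(W,S \right)} = -6 + S + W$ ($m{\left(W,S \right)} = \left(S + W\right) - 6 = -6 + S + W$)
$D{\left(K \right)} = \left(-78 + K\right) \left(72 + K \left(-3 + K\right)\right)$ ($D{\left(K \right)} = \left(K \left(-3 + K\right) + 72\right) \left(\left(-6 - 12 + K\right) - 60\right) = \left(72 + K \left(-3 + K\right)\right) \left(\left(-18 + K\right) - 60\right) = \left(72 + K \left(-3 + K\right)\right) \left(-78 + K\right) = \left(-78 + K\right) \left(72 + K \left(-3 + K\right)\right)$)
$\frac{1}{79758 + D{\left(Q \right)}} = \frac{1}{79758 + \left(-5616 + 34^{3} - 81 \cdot 34^{2} + 306 \cdot 34\right)} = \frac{1}{79758 + \left(-5616 + 39304 - 93636 + 10404\right)} = \frac{1}{79758 - 49544} = \frac{1}{30214}$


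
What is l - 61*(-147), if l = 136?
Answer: 9103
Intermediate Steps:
l - 61*(-147) = 136 - 61*(-147) = 136 + 8967 = 9103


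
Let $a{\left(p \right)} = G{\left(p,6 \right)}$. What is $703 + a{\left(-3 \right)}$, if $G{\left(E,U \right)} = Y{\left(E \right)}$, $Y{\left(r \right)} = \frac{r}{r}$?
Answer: $704$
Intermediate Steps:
$Y{\left(r \right)} = 1$
$G{\left(E,U \right)} = 1$
$a{\left(p \right)} = 1$
$703 + a{\left(-3 \right)} = 703 + 1 = 704$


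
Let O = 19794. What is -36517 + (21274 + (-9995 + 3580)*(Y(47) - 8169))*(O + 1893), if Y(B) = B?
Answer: 1130411069531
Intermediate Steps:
-36517 + (21274 + (-9995 + 3580)*(Y(47) - 8169))*(O + 1893) = -36517 + (21274 + (-9995 + 3580)*(47 - 8169))*(19794 + 1893) = -36517 + (21274 - 6415*(-8122))*21687 = -36517 + (21274 + 52102630)*21687 = -36517 + 52123904*21687 = -36517 + 1130411106048 = 1130411069531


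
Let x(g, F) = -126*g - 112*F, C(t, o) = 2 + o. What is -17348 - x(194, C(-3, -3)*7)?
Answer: 6312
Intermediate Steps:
-17348 - x(194, C(-3, -3)*7) = -17348 - (-126*194 - 112*(2 - 3)*7) = -17348 - (-24444 - (-112)*7) = -17348 - (-24444 - 112*(-7)) = -17348 - (-24444 + 784) = -17348 - 1*(-23660) = -17348 + 23660 = 6312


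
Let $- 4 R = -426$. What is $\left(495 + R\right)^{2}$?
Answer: $\frac{1447209}{4} \approx 3.618 \cdot 10^{5}$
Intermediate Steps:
$R = \frac{213}{2}$ ($R = \left(- \frac{1}{4}\right) \left(-426\right) = \frac{213}{2} \approx 106.5$)
$\left(495 + R\right)^{2} = \left(495 + \frac{213}{2}\right)^{2} = \left(\frac{1203}{2}\right)^{2} = \frac{1447209}{4}$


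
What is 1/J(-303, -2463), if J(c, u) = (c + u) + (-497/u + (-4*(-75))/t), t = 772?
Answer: -475359/1314562348 ≈ -0.00036161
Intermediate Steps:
J(c, u) = 75/193 + c + u - 497/u (J(c, u) = (c + u) + (-497/u - 4*(-75)/772) = (c + u) + (-497/u + 300*(1/772)) = (c + u) + (-497/u + 75/193) = (c + u) + (75/193 - 497/u) = 75/193 + c + u - 497/u)
1/J(-303, -2463) = 1/(75/193 - 303 - 2463 - 497/(-2463)) = 1/(75/193 - 303 - 2463 - 497*(-1/2463)) = 1/(75/193 - 303 - 2463 + 497/2463) = 1/(-1314562348/475359) = -475359/1314562348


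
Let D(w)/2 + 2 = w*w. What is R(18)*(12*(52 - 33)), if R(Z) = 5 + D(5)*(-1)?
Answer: -9348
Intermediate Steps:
D(w) = -4 + 2*w**2 (D(w) = -4 + 2*(w*w) = -4 + 2*w**2)
R(Z) = -41 (R(Z) = 5 + (-4 + 2*5**2)*(-1) = 5 + (-4 + 2*25)*(-1) = 5 + (-4 + 50)*(-1) = 5 + 46*(-1) = 5 - 46 = -41)
R(18)*(12*(52 - 33)) = -492*(52 - 33) = -492*19 = -41*228 = -9348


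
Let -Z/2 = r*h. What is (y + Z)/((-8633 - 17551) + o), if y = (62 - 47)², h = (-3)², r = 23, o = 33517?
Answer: -189/7333 ≈ -0.025774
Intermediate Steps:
h = 9
Z = -414 (Z = -46*9 = -2*207 = -414)
y = 225 (y = 15² = 225)
(y + Z)/((-8633 - 17551) + o) = (225 - 414)/((-8633 - 17551) + 33517) = -189/(-26184 + 33517) = -189/7333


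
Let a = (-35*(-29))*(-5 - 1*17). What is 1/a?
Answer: -1/22330 ≈ -4.4783e-5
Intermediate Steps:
a = -22330 (a = 1015*(-5 - 17) = 1015*(-22) = -22330)
1/a = 1/(-22330) = -1/22330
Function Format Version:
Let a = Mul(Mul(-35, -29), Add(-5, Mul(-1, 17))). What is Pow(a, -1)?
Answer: Rational(-1, 22330) ≈ -4.4783e-5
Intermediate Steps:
a = -22330 (a = Mul(1015, Add(-5, -17)) = Mul(1015, -22) = -22330)
Pow(a, -1) = Pow(-22330, -1) = Rational(-1, 22330)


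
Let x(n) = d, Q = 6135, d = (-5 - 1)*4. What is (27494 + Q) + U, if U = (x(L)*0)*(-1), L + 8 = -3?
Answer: 33629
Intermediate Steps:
L = -11 (L = -8 - 3 = -11)
d = -24 (d = -6*4 = -24)
x(n) = -24
U = 0 (U = -24*0*(-1) = 0*(-1) = 0)
(27494 + Q) + U = (27494 + 6135) + 0 = 33629 + 0 = 33629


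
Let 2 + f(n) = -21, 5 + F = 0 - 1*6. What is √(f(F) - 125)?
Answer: 2*I*√37 ≈ 12.166*I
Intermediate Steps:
F = -11 (F = -5 + (0 - 1*6) = -5 + (0 - 6) = -5 - 6 = -11)
f(n) = -23 (f(n) = -2 - 21 = -23)
√(f(F) - 125) = √(-23 - 125) = √(-148) = 2*I*√37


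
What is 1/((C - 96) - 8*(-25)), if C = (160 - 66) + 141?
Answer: 1/339 ≈ 0.0029499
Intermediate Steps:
C = 235 (C = 94 + 141 = 235)
1/((C - 96) - 8*(-25)) = 1/((235 - 96) - 8*(-25)) = 1/(139 + 200) = 1/339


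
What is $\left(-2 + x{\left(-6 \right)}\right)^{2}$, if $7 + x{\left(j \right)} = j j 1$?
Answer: $729$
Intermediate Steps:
$x{\left(j \right)} = -7 + j^{2}$ ($x{\left(j \right)} = -7 + j j 1 = -7 + j^{2} \cdot 1 = -7 + j^{2}$)
$\left(-2 + x{\left(-6 \right)}\right)^{2} = \left(-2 - \left(7 - \left(-6\right)^{2}\right)\right)^{2} = \left(-2 + \left(-7 + 36\right)\right)^{2} = \left(-2 + 29\right)^{2} = 27^{2} = 729$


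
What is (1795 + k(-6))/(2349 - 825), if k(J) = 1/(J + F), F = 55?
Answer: 21989/18669 ≈ 1.1778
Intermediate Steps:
k(J) = 1/(55 + J) (k(J) = 1/(J + 55) = 1/(55 + J))
(1795 + k(-6))/(2349 - 825) = (1795 + 1/(55 - 6))/(2349 - 825) = (1795 + 1/49)/1524 = (1795 + 1/49)*(1/1524) = (87956/49)*(1/1524) = 21989/18669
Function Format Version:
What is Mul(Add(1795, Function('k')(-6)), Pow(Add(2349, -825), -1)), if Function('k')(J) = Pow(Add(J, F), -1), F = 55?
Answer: Rational(21989, 18669) ≈ 1.1778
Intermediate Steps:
Function('k')(J) = Pow(Add(55, J), -1) (Function('k')(J) = Pow(Add(J, 55), -1) = Pow(Add(55, J), -1))
Mul(Add(1795, Function('k')(-6)), Pow(Add(2349, -825), -1)) = Mul(Add(1795, Pow(Add(55, -6), -1)), Pow(Add(2349, -825), -1)) = Mul(Add(1795, Pow(49, -1)), Pow(1524, -1)) = Mul(Add(1795, Rational(1, 49)), Rational(1, 1524)) = Mul(Rational(87956, 49), Rational(1, 1524)) = Rational(21989, 18669)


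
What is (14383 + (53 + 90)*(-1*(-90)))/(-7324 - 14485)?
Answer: -27253/21809 ≈ -1.2496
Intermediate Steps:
(14383 + (53 + 90)*(-1*(-90)))/(-7324 - 14485) = (14383 + 143*90)/(-21809) = (14383 + 12870)*(-1/21809) = 27253*(-1/21809) = -27253/21809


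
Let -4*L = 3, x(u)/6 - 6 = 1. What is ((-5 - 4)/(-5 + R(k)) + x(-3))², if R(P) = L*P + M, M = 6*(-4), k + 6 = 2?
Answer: 1212201/676 ≈ 1793.2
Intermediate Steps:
k = -4 (k = -6 + 2 = -4)
x(u) = 42 (x(u) = 36 + 6*1 = 36 + 6 = 42)
M = -24
L = -¾ (L = -¼*3 = -¾ ≈ -0.75000)
R(P) = -24 - 3*P/4 (R(P) = -3*P/4 - 24 = -24 - 3*P/4)
((-5 - 4)/(-5 + R(k)) + x(-3))² = ((-5 - 4)/(-5 + (-24 - ¾*(-4))) + 42)² = (-9/(-5 + (-24 + 3)) + 42)² = (-9/(-5 - 21) + 42)² = (-9/(-26) + 42)² = (-9*(-1/26) + 42)² = (9/26 + 42)² = (1101/26)² = 1212201/676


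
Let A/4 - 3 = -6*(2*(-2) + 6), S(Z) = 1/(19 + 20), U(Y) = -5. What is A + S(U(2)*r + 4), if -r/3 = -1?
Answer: -1403/39 ≈ -35.974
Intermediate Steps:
r = 3 (r = -3*(-1) = 3)
S(Z) = 1/39
A = -36 (A = 12 + 4*(-6*(2*(-2) + 6)) = 12 + 4*(-6*(-4 + 6)) = 12 + 4*(-6*2) = 12 + 4*(-12) = 12 - 48 = -36)
A + S(U(2)*r + 4) = -36 + 1/39 = -1403/39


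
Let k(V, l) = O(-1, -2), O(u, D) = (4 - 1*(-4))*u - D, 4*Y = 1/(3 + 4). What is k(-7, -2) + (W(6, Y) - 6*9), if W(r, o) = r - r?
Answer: -60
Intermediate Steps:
Y = 1/28 (Y = 1/(4*(3 + 4)) = (1/4)/7 = (1/4)*(1/7) = 1/28 ≈ 0.035714)
O(u, D) = -D + 8*u (O(u, D) = (4 + 4)*u - D = 8*u - D = -D + 8*u)
W(r, o) = 0
k(V, l) = -6 (k(V, l) = -1*(-2) + 8*(-1) = 2 - 8 = -6)
k(-7, -2) + (W(6, Y) - 6*9) = -6 + (0 - 6*9) = -6 + (0 - 54) = -6 - 54 = -60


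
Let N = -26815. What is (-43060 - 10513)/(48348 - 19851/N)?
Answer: -1436559995/1296471471 ≈ -1.1081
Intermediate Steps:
(-43060 - 10513)/(48348 - 19851/N) = (-43060 - 10513)/(48348 - 19851/(-26815)) = -53573/(48348 - 19851*(-1/26815)) = -53573/(48348 + 19851/26815) = -53573/1296471471/26815 = -53573*26815/1296471471 = -1436559995/1296471471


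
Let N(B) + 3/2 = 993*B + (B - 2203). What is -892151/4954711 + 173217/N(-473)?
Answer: -29417526911/53803206749 ≈ -0.54676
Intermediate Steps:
N(B) = -4409/2 + 994*B (N(B) = -3/2 + (993*B + (B - 2203)) = -3/2 + (993*B + (-2203 + B)) = -3/2 + (-2203 + 994*B) = -4409/2 + 994*B)
-892151/4954711 + 173217/N(-473) = -892151/4954711 + 173217/(-4409/2 + 994*(-473)) = -892151*1/4954711 + 173217/(-4409/2 - 470162) = -892151/4954711 + 173217/(-944733/2) = -892151/4954711 + 173217*(-2/944733) = -892151/4954711 - 3982/10859 = -29417526911/53803206749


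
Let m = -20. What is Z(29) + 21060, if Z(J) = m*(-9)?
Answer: 21240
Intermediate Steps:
Z(J) = 180 (Z(J) = -20*(-9) = 180)
Z(29) + 21060 = 180 + 21060 = 21240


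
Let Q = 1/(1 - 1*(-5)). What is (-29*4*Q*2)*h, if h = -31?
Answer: 3596/3 ≈ 1198.7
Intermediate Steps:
Q = 1/6 (Q = 1/(1 + 5) = 1/6 ≈ 0.16667)
(-29*4*Q*2)*h = -29*4*(1/6)*2*(-31) = -58*2/3*(-31) = -29*4/3*(-31) = -116/3*(-31) = 3596/3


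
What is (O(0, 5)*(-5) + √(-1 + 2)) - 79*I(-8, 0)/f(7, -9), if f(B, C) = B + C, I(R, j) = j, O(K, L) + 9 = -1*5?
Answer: 71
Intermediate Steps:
O(K, L) = -14 (O(K, L) = -9 - 1*5 = -9 - 5 = -14)
(O(0, 5)*(-5) + √(-1 + 2)) - 79*I(-8, 0)/f(7, -9) = (-14*(-5) + √(-1 + 2)) - 0/(7 - 9) = (70 + √1) - 0/(-2) = (70 + 1) - 0*(-1)/2 = 71 - 79*0 = 71 + 0 = 71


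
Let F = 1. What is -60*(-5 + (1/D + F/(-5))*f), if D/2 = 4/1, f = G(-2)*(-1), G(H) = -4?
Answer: 318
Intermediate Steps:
f = 4 (f = -4*(-1) = 4)
D = 8 (D = 2*(4/1) = 2*(4*1) = 2*4 = 8)
-60*(-5 + (1/D + F/(-5))*f) = -60*(-5 + (1/8 + 1/(-5))*4) = -60*(-5 + (1*(⅛) + 1*(-⅕))*4) = -60*(-5 + (⅛ - ⅕)*4) = -60*(-5 - 3/40*4) = -60*(-5 - 3/10) = -60*(-53/10) = 318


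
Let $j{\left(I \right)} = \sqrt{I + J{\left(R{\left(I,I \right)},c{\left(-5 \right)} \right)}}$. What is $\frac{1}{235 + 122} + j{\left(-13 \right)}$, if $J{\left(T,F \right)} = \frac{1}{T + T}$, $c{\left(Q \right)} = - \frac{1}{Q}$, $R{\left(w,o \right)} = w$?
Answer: $\frac{1}{357} + \frac{i \sqrt{8814}}{26} \approx 0.0028011 + 3.6109 i$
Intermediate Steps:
$J{\left(T,F \right)} = \frac{1}{2 T}$
$j{\left(I \right)} = \sqrt{I + \frac{1}{2 I}}$
$\frac{1}{235 + 122} + j{\left(-13 \right)} = \frac{1}{235 + 122} + \frac{\sqrt{\frac{2}{-13} + 4 \left(-13\right)}}{2} = \frac{1}{357} + \frac{\sqrt{2 \left(- \frac{1}{13}\right) - 52}}{2} = \frac{1}{357} + \frac{\sqrt{- \frac{2}{13} - 52}}{2} = \frac{1}{357} + \frac{\sqrt{- \frac{678}{13}}}{2} = \frac{1}{357} + \frac{\frac{1}{13} i \sqrt{8814}}{2} = \frac{1}{357} + \frac{i \sqrt{8814}}{26}$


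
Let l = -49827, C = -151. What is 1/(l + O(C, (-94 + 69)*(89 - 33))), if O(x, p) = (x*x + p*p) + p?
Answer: 1/1931574 ≈ 5.1771e-7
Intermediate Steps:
O(x, p) = p + p² + x² (O(x, p) = (x² + p²) + p = (p² + x²) + p = p + p² + x²)
1/(l + O(C, (-94 + 69)*(89 - 33))) = 1/(-49827 + ((-94 + 69)*(89 - 33) + ((-94 + 69)*(89 - 33))² + (-151)²)) = 1/(-49827 + (-25*56 + (-25*56)² + 22801)) = 1/(-49827 + (-1400 + (-1400)² + 22801)) = 1/(-49827 + (-1400 + 1960000 + 22801)) = 1/(-49827 + 1981401) = 1/1931574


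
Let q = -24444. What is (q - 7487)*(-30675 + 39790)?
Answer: -291051065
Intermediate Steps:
(q - 7487)*(-30675 + 39790) = (-24444 - 7487)*(-30675 + 39790) = -31931*9115 = -291051065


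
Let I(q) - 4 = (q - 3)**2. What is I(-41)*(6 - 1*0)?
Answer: 11640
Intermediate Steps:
I(q) = 4 + (-3 + q)**2 (I(q) = 4 + (q - 3)**2 = 4 + (-3 + q)**2)
I(-41)*(6 - 1*0) = (4 + (-3 - 41)**2)*(6 - 1*0) = (4 + (-44)**2)*(6 + 0) = (4 + 1936)*6 = 1940*6 = 11640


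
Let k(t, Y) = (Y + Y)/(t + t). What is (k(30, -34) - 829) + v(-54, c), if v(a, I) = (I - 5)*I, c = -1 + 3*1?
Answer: -12542/15 ≈ -836.13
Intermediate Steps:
c = 2 (c = -1 + 3 = 2)
k(t, Y) = Y/t (k(t, Y) = (2*Y)/((2*t)) = (2*Y)*(1/(2*t)) = Y/t)
v(a, I) = I*(-5 + I) (v(a, I) = (-5 + I)*I = I*(-5 + I))
(k(30, -34) - 829) + v(-54, c) = (-34/30 - 829) + 2*(-5 + 2) = (-34*1/30 - 829) + 2*(-3) = (-17/15 - 829) - 6 = -12452/15 - 6 = -12542/15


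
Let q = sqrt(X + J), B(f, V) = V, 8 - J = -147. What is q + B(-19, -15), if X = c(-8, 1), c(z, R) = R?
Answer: -15 + 2*sqrt(39) ≈ -2.5100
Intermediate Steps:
J = 155 (J = 8 - 1*(-147) = 8 + 147 = 155)
X = 1
q = 2*sqrt(39) (q = sqrt(1 + 155) = sqrt(156) = 2*sqrt(39) ≈ 12.490)
q + B(-19, -15) = 2*sqrt(39) - 15 = -15 + 2*sqrt(39)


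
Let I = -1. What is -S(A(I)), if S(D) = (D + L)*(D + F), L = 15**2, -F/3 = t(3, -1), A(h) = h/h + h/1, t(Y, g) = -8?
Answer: -5400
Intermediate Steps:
A(h) = 1 + h (A(h) = 1 + h*1 = 1 + h)
F = 24 (F = -3*(-8) = 24)
L = 225
S(D) = (24 + D)*(225 + D) (S(D) = (D + 225)*(D + 24) = (225 + D)*(24 + D) = (24 + D)*(225 + D))
-S(A(I)) = -(5400 + (1 - 1)**2 + 249*(1 - 1)) = -(5400 + 0**2 + 249*0) = -(5400 + 0 + 0) = -1*5400 = -5400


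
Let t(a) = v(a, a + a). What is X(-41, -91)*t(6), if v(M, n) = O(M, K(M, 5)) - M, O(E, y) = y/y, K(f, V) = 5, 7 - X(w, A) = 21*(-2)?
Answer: -245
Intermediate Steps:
X(w, A) = 49 (X(w, A) = 7 - 21*(-2) = 7 - 1*(-42) = 7 + 42 = 49)
O(E, y) = 1
v(M, n) = 1 - M
t(a) = 1 - a
X(-41, -91)*t(6) = 49*(1 - 1*6) = 49*(1 - 6) = 49*(-5) = -245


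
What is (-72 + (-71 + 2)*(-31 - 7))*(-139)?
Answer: -354450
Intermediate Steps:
(-72 + (-71 + 2)*(-31 - 7))*(-139) = (-72 - 69*(-38))*(-139) = (-72 + 2622)*(-139) = 2550*(-139) = -354450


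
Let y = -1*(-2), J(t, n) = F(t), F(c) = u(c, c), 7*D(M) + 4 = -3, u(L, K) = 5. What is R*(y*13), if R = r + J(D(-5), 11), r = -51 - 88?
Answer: -3484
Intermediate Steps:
D(M) = -1 (D(M) = -4/7 + (⅐)*(-3) = -4/7 - 3/7 = -1)
F(c) = 5
J(t, n) = 5
y = 2
r = -139
R = -134 (R = -139 + 5 = -134)
R*(y*13) = -268*13 = -134*26 = -3484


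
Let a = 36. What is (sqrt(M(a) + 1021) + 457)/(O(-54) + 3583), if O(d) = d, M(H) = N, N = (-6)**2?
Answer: 457/3529 + sqrt(1057)/3529 ≈ 0.13871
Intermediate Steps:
N = 36
M(H) = 36
(sqrt(M(a) + 1021) + 457)/(O(-54) + 3583) = (sqrt(36 + 1021) + 457)/(-54 + 3583) = (sqrt(1057) + 457)/3529 = (457 + sqrt(1057))*(1/3529) = 457/3529 + sqrt(1057)/3529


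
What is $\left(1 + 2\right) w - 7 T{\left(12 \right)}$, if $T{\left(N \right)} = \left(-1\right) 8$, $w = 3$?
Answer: $65$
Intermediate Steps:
$T{\left(N \right)} = -8$
$\left(1 + 2\right) w - 7 T{\left(12 \right)} = \left(1 + 2\right) 3 - -56 = 3 \cdot 3 + 56 = 9 + 56 = 65$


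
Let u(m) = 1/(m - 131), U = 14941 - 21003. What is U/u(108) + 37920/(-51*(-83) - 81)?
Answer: 24122278/173 ≈ 1.3944e+5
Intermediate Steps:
U = -6062
u(m) = 1/(-131 + m)
U/u(108) + 37920/(-51*(-83) - 81) = -6062/(1/(-131 + 108)) + 37920/(-51*(-83) - 81) = -6062/(1/(-23)) + 37920/(4233 - 81) = -6062/(-1/23) + 37920/4152 = -6062*(-23) + 37920*(1/4152) = 139426 + 1580/173 = 24122278/173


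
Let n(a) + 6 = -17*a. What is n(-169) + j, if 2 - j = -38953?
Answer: 41822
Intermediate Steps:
j = 38955 (j = 2 - 1*(-38953) = 2 + 38953 = 38955)
n(a) = -6 - 17*a
n(-169) + j = (-6 - 17*(-169)) + 38955 = (-6 + 2873) + 38955 = 2867 + 38955 = 41822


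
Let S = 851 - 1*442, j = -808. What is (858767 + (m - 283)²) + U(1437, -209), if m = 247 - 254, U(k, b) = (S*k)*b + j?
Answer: -121894138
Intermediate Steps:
S = 409 (S = 851 - 442 = 409)
U(k, b) = -808 + 409*b*k (U(k, b) = (409*k)*b - 808 = 409*b*k - 808 = -808 + 409*b*k)
m = -7
(858767 + (m - 283)²) + U(1437, -209) = (858767 + (-7 - 283)²) + (-808 + 409*(-209)*1437) = (858767 + (-290)²) + (-808 - 122836197) = (858767 + 84100) - 122837005 = 942867 - 122837005 = -121894138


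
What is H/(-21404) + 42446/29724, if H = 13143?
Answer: 129462913/159053124 ≈ 0.81396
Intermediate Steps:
H/(-21404) + 42446/29724 = 13143/(-21404) + 42446/29724 = 13143*(-1/21404) + 42446*(1/29724) = -13143/21404 + 21223/14862 = 129462913/159053124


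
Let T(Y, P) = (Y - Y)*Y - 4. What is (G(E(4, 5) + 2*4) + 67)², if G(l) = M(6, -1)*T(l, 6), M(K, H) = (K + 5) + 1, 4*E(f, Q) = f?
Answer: 361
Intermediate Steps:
E(f, Q) = f/4
M(K, H) = 6 + K (M(K, H) = (5 + K) + 1 = 6 + K)
T(Y, P) = -4 (T(Y, P) = 0*Y - 4 = 0 - 4 = -4)
G(l) = -48 (G(l) = (6 + 6)*(-4) = 12*(-4) = -48)
(G(E(4, 5) + 2*4) + 67)² = (-48 + 67)² = 19² = 361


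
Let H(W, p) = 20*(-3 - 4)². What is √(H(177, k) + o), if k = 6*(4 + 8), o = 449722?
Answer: 21*√1022 ≈ 671.34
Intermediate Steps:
k = 72 (k = 6*12 = 72)
H(W, p) = 980 (H(W, p) = 20*(-7)² = 20*49 = 980)
√(H(177, k) + o) = √(980 + 449722) = √450702 = 21*√1022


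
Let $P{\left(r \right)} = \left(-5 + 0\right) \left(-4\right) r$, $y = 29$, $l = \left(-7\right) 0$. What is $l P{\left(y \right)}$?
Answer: $0$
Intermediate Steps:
$l = 0$
$P{\left(r \right)} = 20 r$ ($P{\left(r \right)} = \left(-5\right) \left(-4\right) r = 20 r$)
$l P{\left(y \right)} = 0 \cdot 20 \cdot 29 = 0 \cdot 580 = 0$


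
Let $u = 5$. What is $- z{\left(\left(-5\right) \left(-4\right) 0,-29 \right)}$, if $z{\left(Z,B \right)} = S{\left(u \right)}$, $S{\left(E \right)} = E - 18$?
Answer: $13$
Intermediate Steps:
$S{\left(E \right)} = -18 + E$ ($S{\left(E \right)} = E - 18 = -18 + E$)
$z{\left(Z,B \right)} = -13$ ($z{\left(Z,B \right)} = -18 + 5 = -13$)
$- z{\left(\left(-5\right) \left(-4\right) 0,-29 \right)} = \left(-1\right) \left(-13\right) = 13$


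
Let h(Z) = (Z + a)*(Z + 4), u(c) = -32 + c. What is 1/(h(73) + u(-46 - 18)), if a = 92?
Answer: 1/12609 ≈ 7.9308e-5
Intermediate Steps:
h(Z) = (4 + Z)*(92 + Z) (h(Z) = (Z + 92)*(Z + 4) = (92 + Z)*(4 + Z) = (4 + Z)*(92 + Z))
1/(h(73) + u(-46 - 18)) = 1/((368 + 73² + 96*73) + (-32 + (-46 - 18))) = 1/((368 + 5329 + 7008) + (-32 - 64)) = 1/(12705 - 96) = 1/12609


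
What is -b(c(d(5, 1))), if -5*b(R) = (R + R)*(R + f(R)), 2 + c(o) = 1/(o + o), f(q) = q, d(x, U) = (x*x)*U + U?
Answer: 10609/3380 ≈ 3.1388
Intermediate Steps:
d(x, U) = U + U*x² (d(x, U) = x²*U + U = U*x² + U = U + U*x²)
c(o) = -2 + 1/(2*o) (c(o) = -2 + 1/(o + o) = -2 + 1/(2*o))
b(R) = -4*R²/5 (b(R) = -(R + R)*(R + R)/5 = -2*R*2*R/5 = -4*R²/5)
-b(c(d(5, 1))) = -(-4)*(-2 + 1/(2*((1*(1 + 5²)))))²/5 = -(-4)*(-2 + 1/(2*((1*(1 + 25)))))²/5 = -(-4)*(-2 + 1/(2*((1*26))))²/5 = -(-4)*(-2 + (½)/26)²/5 = -(-4)*(-2 + (½)*(1/26))²/5 = -(-4)*(-2 + 1/52)²/5 = -(-4)*(-103/52)²/5 = -(-4)*10609/(5*2704) = -1*(-10609/3380) = 10609/3380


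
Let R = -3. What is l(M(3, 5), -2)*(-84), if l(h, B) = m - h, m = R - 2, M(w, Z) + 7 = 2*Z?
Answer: 672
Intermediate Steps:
M(w, Z) = -7 + 2*Z
m = -5 (m = -3 - 2 = -5)
l(h, B) = -5 - h
l(M(3, 5), -2)*(-84) = (-5 - (-7 + 2*5))*(-84) = (-5 - (-7 + 10))*(-84) = (-5 - 1*3)*(-84) = (-5 - 3)*(-84) = -8*(-84) = 672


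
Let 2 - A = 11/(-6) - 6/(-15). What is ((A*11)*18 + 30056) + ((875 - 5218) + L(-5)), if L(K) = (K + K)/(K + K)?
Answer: 131969/5 ≈ 26394.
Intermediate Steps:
A = 103/30 (A = 2 - (11/(-6) - 6/(-15)) = 2 - (11*(-⅙) - 6*(-1/15)) = 2 - (-11/6 + ⅖) = 2 - 1*(-43/30) = 2 + 43/30 = 103/30 ≈ 3.4333)
L(K) = 1 (L(K) = (2*K)/((2*K)) = (2*K)*(1/(2*K)) = 1)
((A*11)*18 + 30056) + ((875 - 5218) + L(-5)) = (((103/30)*11)*18 + 30056) + ((875 - 5218) + 1) = ((1133/30)*18 + 30056) + (-4343 + 1) = (3399/5 + 30056) - 4342 = 153679/5 - 4342 = 131969/5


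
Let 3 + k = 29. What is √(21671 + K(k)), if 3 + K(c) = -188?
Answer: 2*√5370 ≈ 146.56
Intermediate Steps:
k = 26 (k = -3 + 29 = 26)
K(c) = -191 (K(c) = -3 - 188 = -191)
√(21671 + K(k)) = √(21671 - 191) = √21480 = 2*√5370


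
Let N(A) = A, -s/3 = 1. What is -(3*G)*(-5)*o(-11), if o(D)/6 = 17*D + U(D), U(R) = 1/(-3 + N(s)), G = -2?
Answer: 33690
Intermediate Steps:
s = -3 (s = -3*1 = -3)
U(R) = -⅙ (U(R) = 1/(-3 - 3) = 1/(-6) = -⅙)
o(D) = -1 + 102*D (o(D) = 6*(17*D - ⅙) = 6*(-⅙ + 17*D) = -1 + 102*D)
-(3*G)*(-5)*o(-11) = -(3*(-2))*(-5)*(-1 + 102*(-11)) = -(-6*(-5))*(-1 - 1122) = -30*(-1123) = -1*(-33690) = 33690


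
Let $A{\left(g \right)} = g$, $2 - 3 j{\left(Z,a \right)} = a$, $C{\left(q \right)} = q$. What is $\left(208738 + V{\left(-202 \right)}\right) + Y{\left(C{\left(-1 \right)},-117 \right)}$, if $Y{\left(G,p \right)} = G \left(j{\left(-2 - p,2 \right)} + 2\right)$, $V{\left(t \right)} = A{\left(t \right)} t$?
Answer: $249540$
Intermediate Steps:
$j{\left(Z,a \right)} = \frac{2}{3} - \frac{a}{3}$
$V{\left(t \right)} = t^{2}$ ($V{\left(t \right)} = t t = t^{2}$)
$Y{\left(G,p \right)} = 2 G$ ($Y{\left(G,p \right)} = G \left(\left(\frac{2}{3} - \frac{2}{3}\right) + 2\right) = G \left(0 + 2\right) = G 2 = 2 G$)
$\left(208738 + V{\left(-202 \right)}\right) + Y{\left(C{\left(-1 \right)},-117 \right)} = \left(208738 + \left(-202\right)^{2}\right) + 2 \left(-1\right) = \left(208738 + 40804\right) - 2 = 249542 - 2 = 249540$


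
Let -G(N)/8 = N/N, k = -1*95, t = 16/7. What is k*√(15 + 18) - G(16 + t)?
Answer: 8 - 95*√33 ≈ -537.73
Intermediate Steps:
t = 16/7 (t = 16*(⅐) = 16/7 ≈ 2.2857)
k = -95
G(N) = -8 (G(N) = -8*N/N = -8*1 = -8)
k*√(15 + 18) - G(16 + t) = -95*√(15 + 18) - 1*(-8) = -95*√33 + 8 = 8 - 95*√33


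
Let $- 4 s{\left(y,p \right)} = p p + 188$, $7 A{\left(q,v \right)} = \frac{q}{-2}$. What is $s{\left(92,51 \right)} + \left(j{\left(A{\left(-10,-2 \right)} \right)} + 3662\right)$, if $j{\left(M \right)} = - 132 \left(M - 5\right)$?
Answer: $\frac{98853}{28} \approx 3530.5$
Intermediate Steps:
$A{\left(q,v \right)} = - \frac{q}{14}$ ($A{\left(q,v \right)} = \frac{q \frac{1}{-2}}{7} = \frac{q \left(- \frac{1}{2}\right)}{7} = \frac{\left(- \frac{1}{2}\right) q}{7} = - \frac{q}{14}$)
$s{\left(y,p \right)} = -47 - \frac{p^{2}}{4}$ ($s{\left(y,p \right)} = - \frac{p p + 188}{4} = - \frac{p^{2} + 188}{4} = - \frac{188 + p^{2}}{4} = -47 - \frac{p^{2}}{4}$)
$j{\left(M \right)} = 660 - 132 M$ ($j{\left(M \right)} = - 132 \left(-5 + M\right) = 660 - 132 M$)
$s{\left(92,51 \right)} + \left(j{\left(A{\left(-10,-2 \right)} \right)} + 3662\right) = \left(-47 - \frac{51^{2}}{4}\right) + \left(\left(660 - 132 \left(\left(- \frac{1}{14}\right) \left(-10\right)\right)\right) + 3662\right) = \left(-47 - \frac{2601}{4}\right) + \left(\left(660 - \frac{660}{7}\right) + 3662\right) = - \frac{2789}{4} + \left(\frac{3960}{7} + 3662\right) = - \frac{2789}{4} + \frac{29594}{7} = \frac{98853}{28}$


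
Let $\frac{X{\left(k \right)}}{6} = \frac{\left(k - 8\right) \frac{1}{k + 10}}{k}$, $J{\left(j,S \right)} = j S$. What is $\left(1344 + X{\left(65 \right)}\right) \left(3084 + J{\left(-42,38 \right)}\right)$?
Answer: $\frac{3249961632}{1625} \approx 2.0 \cdot 10^{6}$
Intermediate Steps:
$J{\left(j,S \right)} = S j$
$X{\left(k \right)} = \frac{6 \left(-8 + k\right)}{k \left(10 + k\right)}$ ($X{\left(k \right)} = 6 \frac{\left(k - 8\right) \frac{1}{k + 10}}{k} = 6 \frac{\left(-8 + k\right) \frac{1}{10 + k}}{k} = 6 \frac{\frac{1}{10 + k} \left(-8 + k\right)}{k} = 6 \frac{-8 + k}{k \left(10 + k\right)} = \frac{6 \left(-8 + k\right)}{k \left(10 + k\right)}$)
$\left(1344 + X{\left(65 \right)}\right) \left(3084 + J{\left(-42,38 \right)}\right) = \left(1344 + \frac{6 \left(-8 + 65\right)}{65 \left(10 + 65\right)}\right) \left(3084 + 38 \left(-42\right)\right) = \left(1344 + 6 \cdot \frac{1}{65} \cdot \frac{1}{75} \cdot 57\right) \left(3084 - 1596\right) = \left(1344 + 6 \cdot \frac{1}{65} \cdot \frac{1}{75} \cdot 57\right) 1488 = \left(1344 + \frac{114}{1625}\right) 1488 = \frac{2184114}{1625} \cdot 1488 = \frac{3249961632}{1625}$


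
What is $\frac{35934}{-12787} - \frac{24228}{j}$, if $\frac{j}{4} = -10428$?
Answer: $- \frac{99089631}{44447612} \approx -2.2294$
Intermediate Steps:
$j = -41712$ ($j = 4 \left(-10428\right) = -41712$)
$\frac{35934}{-12787} - \frac{24228}{j} = \frac{35934}{-12787} - \frac{24228}{-41712} = 35934 \left(- \frac{1}{12787}\right) - - \frac{2019}{3476} = - \frac{35934}{12787} + \frac{2019}{3476} = - \frac{99089631}{44447612}$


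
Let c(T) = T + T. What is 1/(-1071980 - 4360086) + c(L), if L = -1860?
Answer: -20207285521/5432066 ≈ -3720.0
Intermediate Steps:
c(T) = 2*T
1/(-1071980 - 4360086) + c(L) = 1/(-1071980 - 4360086) + 2*(-1860) = 1/(-5432066) - 3720 = -1/5432066 - 3720 = -20207285521/5432066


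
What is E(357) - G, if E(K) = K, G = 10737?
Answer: -10380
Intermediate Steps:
E(357) - G = 357 - 1*10737 = 357 - 10737 = -10380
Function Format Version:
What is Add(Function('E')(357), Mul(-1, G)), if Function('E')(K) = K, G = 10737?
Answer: -10380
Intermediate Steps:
Add(Function('E')(357), Mul(-1, G)) = Add(357, Mul(-1, 10737)) = Add(357, -10737) = -10380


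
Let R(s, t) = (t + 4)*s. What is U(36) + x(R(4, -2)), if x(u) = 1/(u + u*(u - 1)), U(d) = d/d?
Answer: 65/64 ≈ 1.0156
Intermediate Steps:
U(d) = 1
R(s, t) = s*(4 + t) (R(s, t) = (4 + t)*s = s*(4 + t))
x(u) = 1/(u + u*(-1 + u))
U(36) + x(R(4, -2)) = 1 + (4*(4 - 2))⁻² = 1 + (4*2)⁻² = 1 + 8⁻² = 1 + 1/64 = 65/64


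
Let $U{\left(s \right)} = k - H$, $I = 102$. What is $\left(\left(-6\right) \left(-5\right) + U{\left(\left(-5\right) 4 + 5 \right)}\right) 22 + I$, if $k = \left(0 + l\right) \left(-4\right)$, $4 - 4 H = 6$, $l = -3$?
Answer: $1037$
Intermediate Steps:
$H = - \frac{1}{2}$ ($H = 1 - \frac{3}{2} = - \frac{1}{2} \approx -0.5$)
$k = 12$ ($k = \left(0 - 3\right) \left(-4\right) = \left(-3\right) \left(-4\right) = 12$)
$U{\left(s \right)} = \frac{25}{2}$ ($U{\left(s \right)} = 12 - - \frac{1}{2} = 12 + \frac{1}{2} = \frac{25}{2}$)
$\left(\left(-6\right) \left(-5\right) + U{\left(\left(-5\right) 4 + 5 \right)}\right) 22 + I = \left(\left(-6\right) \left(-5\right) + \frac{25}{2}\right) 22 + 102 = \left(30 + \frac{25}{2}\right) 22 + 102 = \frac{85}{2} \cdot 22 + 102 = 935 + 102 = 1037$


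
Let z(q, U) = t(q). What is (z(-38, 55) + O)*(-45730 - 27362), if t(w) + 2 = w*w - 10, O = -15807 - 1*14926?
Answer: 2141668692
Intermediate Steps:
O = -30733 (O = -15807 - 14926 = -30733)
t(w) = -12 + w² (t(w) = -2 + (w*w - 10) = -2 + (w² - 10) = -2 + (-10 + w²) = -12 + w²)
z(q, U) = -12 + q²
(z(-38, 55) + O)*(-45730 - 27362) = ((-12 + (-38)²) - 30733)*(-45730 - 27362) = ((-12 + 1444) - 30733)*(-73092) = (1432 - 30733)*(-73092) = -29301*(-73092) = 2141668692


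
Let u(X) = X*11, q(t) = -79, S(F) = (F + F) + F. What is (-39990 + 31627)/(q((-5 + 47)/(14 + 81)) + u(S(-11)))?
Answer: 8363/442 ≈ 18.921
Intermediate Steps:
S(F) = 3*F (S(F) = 2*F + F = 3*F)
u(X) = 11*X
(-39990 + 31627)/(q((-5 + 47)/(14 + 81)) + u(S(-11))) = (-39990 + 31627)/(-79 + 11*(3*(-11))) = -8363/(-79 + 11*(-33)) = -8363/(-79 - 363) = -8363/(-442) = -8363*(-1/442) = 8363/442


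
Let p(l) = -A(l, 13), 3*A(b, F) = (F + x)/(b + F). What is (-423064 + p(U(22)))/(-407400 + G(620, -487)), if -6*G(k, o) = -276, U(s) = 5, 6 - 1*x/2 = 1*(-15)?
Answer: 22845511/21997116 ≈ 1.0386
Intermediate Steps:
x = 42 (x = 12 - 2*(-15) = 12 + 30 = 42)
G(k, o) = 46 (G(k, o) = -1/6*(-276) = 46)
A(b, F) = (42 + F)/(3*(F + b)) (A(b, F) = ((F + 42)/(b + F))/3 = ((42 + F)/(F + b))/3 = (42 + F)/(3*(F + b)))
p(l) = -55/(3*(13 + l)) (p(l) = -(14 + (1/3)*13)/(13 + l) = -(14 + 13/3)/(13 + l) = -55/((13 + l)*3) = -55/(3*(13 + l)))
(-423064 + p(U(22)))/(-407400 + G(620, -487)) = (-423064 - 55/(39 + 3*5))/(-407400 + 46) = (-423064 - 55/(39 + 15))/(-407354) = (-423064 - 55/54)*(-1/407354) = -22845511/54*(-1/407354) = 22845511/21997116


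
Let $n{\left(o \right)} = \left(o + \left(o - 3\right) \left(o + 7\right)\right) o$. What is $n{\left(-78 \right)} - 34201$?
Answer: $-476695$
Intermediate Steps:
$n{\left(o \right)} = o \left(o + \left(-3 + o\right) \left(7 + o\right)\right)$ ($n{\left(o \right)} = \left(o + \left(-3 + o\right) \left(7 + o\right)\right) o = o \left(o + \left(-3 + o\right) \left(7 + o\right)\right)$)
$n{\left(-78 \right)} - 34201 = - 78 \left(-21 + \left(-78\right)^{2} + 5 \left(-78\right)\right) - 34201 = - 78 \left(-21 + 6084 - 390\right) - 34201 = \left(-78\right) 5673 - 34201 = -442494 - 34201 = -476695$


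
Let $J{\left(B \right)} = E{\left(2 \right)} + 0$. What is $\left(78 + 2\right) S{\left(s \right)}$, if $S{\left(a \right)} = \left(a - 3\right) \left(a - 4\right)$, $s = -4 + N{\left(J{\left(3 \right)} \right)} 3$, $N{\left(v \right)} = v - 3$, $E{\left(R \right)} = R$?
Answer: $8800$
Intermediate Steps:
$J{\left(B \right)} = 2$ ($J{\left(B \right)} = 2 + 0 = 2$)
$N{\left(v \right)} = -3 + v$
$s = -7$ ($s = -4 + \left(-3 + 2\right) 3 = -4 - 3 = -7$)
$S{\left(a \right)} = \left(-4 + a\right) \left(-3 + a\right)$ ($S{\left(a \right)} = \left(-3 + a\right) \left(-4 + a\right) = \left(-4 + a\right) \left(-3 + a\right)$)
$\left(78 + 2\right) S{\left(s \right)} = \left(78 + 2\right) \left(12 + \left(-7\right)^{2} - -49\right) = 80 \left(12 + 49 + 49\right) = 80 \cdot 110 = 8800$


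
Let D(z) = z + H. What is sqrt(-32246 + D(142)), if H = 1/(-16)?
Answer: I*sqrt(513665)/4 ≈ 179.18*I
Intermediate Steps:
H = -1/16 ≈ -0.062500
D(z) = -1/16 + z (D(z) = z - 1/16 = -1/16 + z)
sqrt(-32246 + D(142)) = sqrt(-32246 + (-1/16 + 142)) = sqrt(-32246 + 2271/16) = sqrt(-513665/16) = I*sqrt(513665)/4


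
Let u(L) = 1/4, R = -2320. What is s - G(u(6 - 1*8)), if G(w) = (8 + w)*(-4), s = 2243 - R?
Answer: 4596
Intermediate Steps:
u(L) = ¼
s = 4563 (s = 2243 - 1*(-2320) = 2243 + 2320 = 4563)
G(w) = -32 - 4*w
s - G(u(6 - 1*8)) = 4563 - (-32 - 4*¼) = 4563 - (-32 - 1) = 4563 - 1*(-33) = 4563 + 33 = 4596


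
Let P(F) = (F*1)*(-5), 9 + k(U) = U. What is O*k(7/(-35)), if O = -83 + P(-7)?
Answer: 2208/5 ≈ 441.60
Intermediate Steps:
k(U) = -9 + U
P(F) = -5*F (P(F) = F*(-5) = -5*F)
O = -48 (O = -83 - 5*(-7) = -83 + 35 = -48)
O*k(7/(-35)) = -48*(-9 + 7/(-35)) = -48*(-9 + 7*(-1/35)) = -48*(-9 - 1/5) = -48*(-46/5) = 2208/5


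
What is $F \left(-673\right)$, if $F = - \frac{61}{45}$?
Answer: $\frac{41053}{45} \approx 912.29$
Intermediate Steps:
$F = - \frac{61}{45}$ ($F = \left(-61\right) \frac{1}{45} = - \frac{61}{45} \approx -1.3556$)
$F \left(-673\right) = \left(- \frac{61}{45}\right) \left(-673\right) = \frac{41053}{45}$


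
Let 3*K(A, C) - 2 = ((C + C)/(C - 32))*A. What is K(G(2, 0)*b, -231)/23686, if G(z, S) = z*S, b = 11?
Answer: 1/35529 ≈ 2.8146e-5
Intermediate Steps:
G(z, S) = S*z
K(A, C) = ⅔ + 2*A*C/(3*(-32 + C)) (K(A, C) = ⅔ + (((C + C)/(C - 32))*A)/3 = ⅔ + (((2*C)/(-32 + C))*A)/3 = ⅔ + ((2*C/(-32 + C))*A)/3 = ⅔ + (2*A*C/(-32 + C))/3 = ⅔ + 2*A*C/(3*(-32 + C)))
K(G(2, 0)*b, -231)/23686 = (2*(-32 - 231 + ((0*2)*11)*(-231))/(3*(-32 - 231)))/23686 = ((⅔)*(-32 - 231 + (0*11)*(-231))/(-263))*(1/23686) = ((⅔)*(-1/263)*(-32 - 231 + 0*(-231)))*(1/23686) = ((⅔)*(-1/263)*(-32 - 231 + 0))*(1/23686) = ((⅔)*(-1/263)*(-263))*(1/23686) = (⅔)*(1/23686) = 1/35529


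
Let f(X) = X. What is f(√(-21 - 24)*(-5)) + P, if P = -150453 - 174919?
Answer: -325372 - 15*I*√5 ≈ -3.2537e+5 - 33.541*I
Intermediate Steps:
P = -325372
f(√(-21 - 24)*(-5)) + P = √(-21 - 24)*(-5) - 325372 = √(-45)*(-5) - 325372 = (3*I*√5)*(-5) - 325372 = -15*I*√5 - 325372 = -325372 - 15*I*√5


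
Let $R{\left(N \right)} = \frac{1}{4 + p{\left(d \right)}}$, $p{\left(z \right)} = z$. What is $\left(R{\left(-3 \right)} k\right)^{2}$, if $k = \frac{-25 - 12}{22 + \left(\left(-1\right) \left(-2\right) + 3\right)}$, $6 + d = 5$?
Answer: $\frac{1369}{6561} \approx 0.20866$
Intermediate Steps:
$d = -1$ ($d = -6 + 5 = -1$)
$R{\left(N \right)} = \frac{1}{3}$ ($R{\left(N \right)} = \frac{1}{4 - 1} = \frac{1}{3}$)
$k = - \frac{37}{27}$ ($k = - \frac{37}{22 + \left(2 + 3\right)} = - \frac{37}{22 + 5} = - \frac{37}{27} \approx -1.3704$)
$\left(R{\left(-3 \right)} k\right)^{2} = \left(\frac{1}{3} \left(- \frac{37}{27}\right)\right)^{2} = \left(- \frac{37}{81}\right)^{2} = \frac{1369}{6561}$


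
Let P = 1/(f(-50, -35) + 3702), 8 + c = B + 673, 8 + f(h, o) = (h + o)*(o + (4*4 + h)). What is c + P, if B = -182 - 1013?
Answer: -5066269/9559 ≈ -530.00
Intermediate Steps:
B = -1195
f(h, o) = -8 + (h + o)*(16 + h + o) (f(h, o) = -8 + (h + o)*(o + (4*4 + h)) = -8 + (h + o)*(o + (16 + h)) = -8 + (h + o)*(16 + h + o))
c = -530 (c = -8 + (-1195 + 673) = -8 - 522 = -530)
P = 1/9559 (P = 1/((-8 + (-50)² + (-35)² + 16*(-50) + 16*(-35) + 2*(-50)*(-35)) + 3702) = 1/((-8 + 2500 + 1225 - 800 - 560 + 3500) + 3702) = 1/(5857 + 3702) = 1/9559 ≈ 0.00010461)
c + P = -530 + 1/9559 = -5066269/9559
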